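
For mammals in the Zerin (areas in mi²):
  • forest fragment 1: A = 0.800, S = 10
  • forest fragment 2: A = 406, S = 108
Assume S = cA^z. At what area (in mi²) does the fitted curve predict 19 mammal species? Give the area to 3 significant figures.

z = ln(108/10) / ln(406/0.8) = 2.3795 / 6.2295 = 0.3820
c = 10 / 0.8^0.3820 = 10 / 0.9183 = 10.89
A = (19/10.89)^(1/0.3820) ⇒ ln A = ln(1.745)/0.3820 = 1.4572
A = e^1.4572 ≈ 4.294 mi²

4.29 mi²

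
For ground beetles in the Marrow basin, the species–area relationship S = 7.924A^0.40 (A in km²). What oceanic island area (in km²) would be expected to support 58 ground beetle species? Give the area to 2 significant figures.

140 km²

58 = 7.924 × A^0.4  ⇒  A^0.4 = 58/7.924 = 7.32
ln A = ln(7.32) / 0.4 = 1.9905 / 0.4 = 4.9764
A = e^4.9764 ≈ 144.9 km²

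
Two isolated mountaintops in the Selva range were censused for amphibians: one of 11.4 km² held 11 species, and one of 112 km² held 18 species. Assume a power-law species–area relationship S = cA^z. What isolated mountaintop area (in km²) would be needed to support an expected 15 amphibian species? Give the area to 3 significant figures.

48.1 km²

z = ln(18/11) / ln(112/11.4) = 0.4925 / 2.2849 = 0.2155
c = 11 / 11.4^0.2155 = 11 / 1.69 = 6.51
A = (15/6.51)^(1/0.2155) ⇒ ln A = ln(2.304)/0.2155 = 3.8726
A = e^3.8726 ≈ 48.07 km²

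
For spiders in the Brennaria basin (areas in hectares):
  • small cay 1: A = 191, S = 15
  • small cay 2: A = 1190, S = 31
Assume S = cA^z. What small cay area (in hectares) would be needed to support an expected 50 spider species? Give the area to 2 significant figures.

4000 hectares

z = ln(31/15) / ln(1190/191) = 0.7259 / 1.8294 = 0.3968
c = 15 / 191^0.3968 = 15 / 8.038 = 1.866
A = (50/1.866)^(1/0.3968) ⇒ ln A = ln(26.79)/0.3968 = 8.2864
A = e^8.2864 ≈ 3970 hectares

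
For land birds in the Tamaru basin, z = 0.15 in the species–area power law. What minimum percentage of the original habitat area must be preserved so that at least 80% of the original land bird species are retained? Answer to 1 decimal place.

Need (A_new/A_old)^0.15 = 0.8, so A_new/A_old = 0.8^(1/0.15) = 0.8^6.667
ln(A_new/A_old) = ln 0.8 / 0.15 = -0.2231 / 0.15 = -1.4876
A_new/A_old = e^-1.4876 ≈ 0.2259

22.6%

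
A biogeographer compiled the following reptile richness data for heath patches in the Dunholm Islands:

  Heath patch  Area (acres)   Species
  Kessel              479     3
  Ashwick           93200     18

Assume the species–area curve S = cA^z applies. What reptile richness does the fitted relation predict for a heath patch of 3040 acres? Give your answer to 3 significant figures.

5.62

z = ln(18/3) / ln(93200/479) = 1.7918 / 5.2708 = 0.3399
c = 3 / 479^0.3399 = 3 / 8.15 = 0.3681
S₃ = 0.3681 × 3040^0.3399 = 0.3681 × 15.27 ≈ 5.623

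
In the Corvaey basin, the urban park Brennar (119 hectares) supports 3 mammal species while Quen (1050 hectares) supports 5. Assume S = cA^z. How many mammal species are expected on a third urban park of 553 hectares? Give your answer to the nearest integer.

z = ln(5/3) / ln(1050/119) = 0.5108 / 2.1774 = 0.2346
c = 3 / 119^0.2346 = 3 / 3.068 = 0.9777
S₃ = 0.9777 × 553^0.2346 = 0.9777 × 4.4 ≈ 4.302

4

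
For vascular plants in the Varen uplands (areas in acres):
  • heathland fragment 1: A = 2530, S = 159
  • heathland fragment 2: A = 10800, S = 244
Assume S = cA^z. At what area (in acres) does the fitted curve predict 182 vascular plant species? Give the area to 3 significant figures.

z = ln(244/159) / ln(10800/2530) = 0.4283 / 1.4513 = 0.2951
c = 159 / 2530^0.2951 = 159 / 10.1 = 15.75
A = (182/15.75)^(1/0.2951) ⇒ ln A = ln(11.56)/0.2951 = 8.2938
A = e^8.2938 ≈ 3999 acres

4000 acres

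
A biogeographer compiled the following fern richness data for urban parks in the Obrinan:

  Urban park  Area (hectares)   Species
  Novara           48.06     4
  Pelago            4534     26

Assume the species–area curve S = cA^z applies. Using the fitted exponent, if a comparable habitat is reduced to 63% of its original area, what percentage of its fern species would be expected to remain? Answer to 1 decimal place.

z = ln(26/4) / ln(4534/48.06) = 1.8718 / 4.5469 = 0.4117
S_new/S_old = (A_new/A_old)^z = 0.63^0.4117 = exp(0.4117 × -0.4620) = 0.8268

82.7%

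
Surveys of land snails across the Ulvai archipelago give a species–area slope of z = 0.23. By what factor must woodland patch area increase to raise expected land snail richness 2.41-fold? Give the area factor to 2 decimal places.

(A₂/A₁)^0.23 = 2.41, so A₂/A₁ = 2.41^(1/0.23) = 2.41^4.348
ln(A₂/A₁) = ln 2.41 / 0.23 = 0.8796 / 0.23 = 3.8245
A₂/A₁ = e^3.8245 ≈ 45.81

45.81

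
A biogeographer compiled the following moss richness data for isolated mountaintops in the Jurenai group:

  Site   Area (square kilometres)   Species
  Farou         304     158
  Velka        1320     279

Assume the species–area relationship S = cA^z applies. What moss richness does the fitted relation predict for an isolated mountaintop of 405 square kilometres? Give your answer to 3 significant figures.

177

z = ln(279/158) / ln(1320/304) = 0.5686 / 1.4684 = 0.3872
c = 158 / 304^0.3872 = 158 / 9.151 = 17.27
S₃ = 17.27 × 405^0.3872 = 17.27 × 10.23 ≈ 176.6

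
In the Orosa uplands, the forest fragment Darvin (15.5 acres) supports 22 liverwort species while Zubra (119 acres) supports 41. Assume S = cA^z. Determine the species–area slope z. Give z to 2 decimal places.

0.31

Taking logs: ln S = ln c + z ln A, so z = (ln S₂ − ln S₁)/(ln A₂ − ln A₁).
z = ln(41/22) / ln(119/15.5) = ln(1.864) / ln(7.677) = 0.6225 / 2.0383 = 0.3054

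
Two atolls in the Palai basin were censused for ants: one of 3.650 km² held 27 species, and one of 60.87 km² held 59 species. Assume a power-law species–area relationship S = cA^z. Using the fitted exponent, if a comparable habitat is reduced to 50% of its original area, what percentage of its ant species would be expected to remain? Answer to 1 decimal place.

z = ln(59/27) / ln(60.87/3.65) = 0.7817 / 2.8140 = 0.2778
S_new/S_old = (A_new/A_old)^z = 0.5^0.2778 = exp(0.2778 × -0.6931) = 0.8249

82.5%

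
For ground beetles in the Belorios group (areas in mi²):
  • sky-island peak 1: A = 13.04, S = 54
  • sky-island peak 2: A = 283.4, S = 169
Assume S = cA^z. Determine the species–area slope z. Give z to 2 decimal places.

0.37

Taking logs: ln S = ln c + z ln A, so z = (ln S₂ − ln S₁)/(ln A₂ − ln A₁).
z = ln(169/54) / ln(283.4/13.04) = ln(3.13) / ln(21.73) = 1.1409 / 3.0788 = 0.3706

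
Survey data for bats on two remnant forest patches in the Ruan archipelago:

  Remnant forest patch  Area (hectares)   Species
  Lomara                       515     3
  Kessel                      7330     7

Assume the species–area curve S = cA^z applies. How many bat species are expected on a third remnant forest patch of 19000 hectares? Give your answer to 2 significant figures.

9.5

z = ln(7/3) / ln(7330/515) = 0.8473 / 2.6556 = 0.3191
c = 3 / 515^0.3191 = 3 / 7.332 = 0.4091
S₃ = 0.4091 × 19000^0.3191 = 0.4091 × 23.18 ≈ 9.486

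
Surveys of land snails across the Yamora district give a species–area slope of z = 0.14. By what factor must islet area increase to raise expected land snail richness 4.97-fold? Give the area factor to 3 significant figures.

(A₂/A₁)^0.14 = 4.97, so A₂/A₁ = 4.97^(1/0.14) = 4.97^7.143
ln(A₂/A₁) = ln 4.97 / 0.14 = 1.6034 / 0.14 = 11.4530
A₂/A₁ = e^11.4530 ≈ 94183

94200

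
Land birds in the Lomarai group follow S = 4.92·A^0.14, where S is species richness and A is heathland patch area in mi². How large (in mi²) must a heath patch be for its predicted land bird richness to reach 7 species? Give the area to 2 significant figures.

7 = 4.92 × A^0.14  ⇒  A^0.14 = 7/4.92 = 1.423
ln A = ln(1.423) / 0.14 = 0.3526 / 0.14 = 2.5186
A = e^2.5186 ≈ 12.41 mi²

12 mi²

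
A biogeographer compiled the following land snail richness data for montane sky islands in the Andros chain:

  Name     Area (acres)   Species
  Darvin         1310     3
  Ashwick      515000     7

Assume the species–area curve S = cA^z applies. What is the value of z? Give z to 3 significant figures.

Taking logs: ln S = ln c + z ln A, so z = (ln S₂ − ln S₁)/(ln A₂ − ln A₁).
z = ln(7/3) / ln(515000/1310) = ln(2.333) / ln(393.1) = 0.8473 / 5.9741 = 0.1418

0.142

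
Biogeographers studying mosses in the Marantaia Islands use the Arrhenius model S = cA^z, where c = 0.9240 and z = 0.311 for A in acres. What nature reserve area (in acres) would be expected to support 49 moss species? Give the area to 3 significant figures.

49 = 0.924 × A^0.311  ⇒  A^0.311 = 49/0.924 = 53.03
ln A = ln(53.03) / 0.311 = 3.9709 / 0.311 = 12.7680
A = e^12.7680 ≈ 350827 acres

351000 acres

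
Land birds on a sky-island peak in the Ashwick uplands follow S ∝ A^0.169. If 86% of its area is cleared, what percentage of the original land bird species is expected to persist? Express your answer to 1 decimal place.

S_new/S_old = (A_new/A_old)^z = 0.14^0.169
= exp(0.169 × ln 0.14) = exp(0.169 × -1.9661) = exp(-0.3323) ≈ 0.7173

71.7%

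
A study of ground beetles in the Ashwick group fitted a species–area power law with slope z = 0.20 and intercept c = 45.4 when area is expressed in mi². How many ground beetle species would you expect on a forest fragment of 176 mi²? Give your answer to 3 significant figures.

128

S = 45.4 × 176^0.2 = 45.4 × 2.813 ≈ 127.7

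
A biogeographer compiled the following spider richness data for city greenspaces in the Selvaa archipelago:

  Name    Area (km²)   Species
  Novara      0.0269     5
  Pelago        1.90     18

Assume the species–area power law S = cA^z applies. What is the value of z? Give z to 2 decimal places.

0.30

Taking logs: ln S = ln c + z ln A, so z = (ln S₂ − ln S₁)/(ln A₂ − ln A₁).
z = ln(18/5) / ln(1.9/0.0269) = ln(3.6) / ln(70.63) = 1.2809 / 4.2575 = 0.3009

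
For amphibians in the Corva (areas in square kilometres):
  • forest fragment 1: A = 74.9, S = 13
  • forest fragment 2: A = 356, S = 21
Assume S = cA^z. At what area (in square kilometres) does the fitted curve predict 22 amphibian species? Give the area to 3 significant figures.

z = ln(21/13) / ln(356/74.9) = 0.4796 / 1.5588 = 0.3077
c = 13 / 74.9^0.3077 = 13 / 3.773 = 3.445
A = (22/3.445)^(1/0.3077) ⇒ ln A = ln(6.385)/0.3077 = 6.0261
A = e^6.0261 ≈ 414.1 square kilometres

414 square kilometres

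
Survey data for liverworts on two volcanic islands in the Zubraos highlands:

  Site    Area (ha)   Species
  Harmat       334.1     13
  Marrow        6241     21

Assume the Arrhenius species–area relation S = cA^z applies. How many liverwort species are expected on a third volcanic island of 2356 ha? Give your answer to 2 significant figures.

z = ln(21/13) / ln(6241/334.1) = 0.4796 / 2.9275 = 0.1638
c = 13 / 334.1^0.1638 = 13 / 2.591 = 5.017
S₃ = 5.017 × 2356^0.1638 = 5.017 × 3.568 ≈ 17.9

18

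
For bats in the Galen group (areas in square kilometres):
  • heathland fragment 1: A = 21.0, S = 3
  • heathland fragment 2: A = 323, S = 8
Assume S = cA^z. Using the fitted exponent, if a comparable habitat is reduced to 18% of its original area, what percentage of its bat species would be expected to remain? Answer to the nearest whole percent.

54%

z = ln(8/3) / ln(323/21) = 0.9808 / 2.7331 = 0.3589
S_new/S_old = (A_new/A_old)^z = 0.18^0.3589 = exp(0.3589 × -1.7148) = 0.5404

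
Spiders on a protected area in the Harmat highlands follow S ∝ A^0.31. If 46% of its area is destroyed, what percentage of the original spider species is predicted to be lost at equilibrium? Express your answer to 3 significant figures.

S_new/S_old = (A_new/A_old)^z = 0.54^0.31
= exp(0.31 × ln 0.54) = exp(0.31 × -0.6162) = exp(-0.1910) ≈ 0.8261
Fraction lost = 1 − 0.8261 = 0.1739

17.4%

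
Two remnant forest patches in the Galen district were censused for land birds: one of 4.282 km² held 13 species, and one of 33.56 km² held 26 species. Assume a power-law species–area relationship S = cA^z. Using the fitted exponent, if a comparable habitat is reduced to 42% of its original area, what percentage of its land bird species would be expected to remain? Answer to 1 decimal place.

z = ln(26/13) / ln(33.56/4.282) = 0.6931 / 2.0589 = 0.3367
S_new/S_old = (A_new/A_old)^z = 0.42^0.3367 = exp(0.3367 × -0.8675) = 0.7467

74.7%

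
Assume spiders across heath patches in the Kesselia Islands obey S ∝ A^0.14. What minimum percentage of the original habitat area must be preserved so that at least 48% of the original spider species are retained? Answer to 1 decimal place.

0.5%

Need (A_new/A_old)^0.14 = 0.48, so A_new/A_old = 0.48^(1/0.14) = 0.48^7.143
ln(A_new/A_old) = ln 0.48 / 0.14 = -0.7340 / 0.14 = -5.2426
A_new/A_old = e^-5.2426 ≈ 0.005286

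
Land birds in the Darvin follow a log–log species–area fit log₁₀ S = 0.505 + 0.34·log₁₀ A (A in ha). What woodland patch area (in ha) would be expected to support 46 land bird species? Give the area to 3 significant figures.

46 = 3.199 × A^0.34  ⇒  A^0.34 = 46/3.199 = 14.38
ln A = ln(14.38) / 0.34 = 2.6658 / 0.34 = 7.8407
A = e^7.8407 ≈ 2542 ha

2540 ha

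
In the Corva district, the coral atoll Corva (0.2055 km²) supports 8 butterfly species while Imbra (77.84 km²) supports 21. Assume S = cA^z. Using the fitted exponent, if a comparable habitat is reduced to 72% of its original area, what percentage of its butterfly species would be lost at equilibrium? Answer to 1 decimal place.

5.2%

z = ln(21/8) / ln(77.84/0.2055) = 0.9651 / 5.9370 = 0.1626
S_new/S_old = (A_new/A_old)^z = 0.72^0.1626 = exp(0.1626 × -0.3285) = 0.948
Fraction lost = 1 − 0.948 = 0.052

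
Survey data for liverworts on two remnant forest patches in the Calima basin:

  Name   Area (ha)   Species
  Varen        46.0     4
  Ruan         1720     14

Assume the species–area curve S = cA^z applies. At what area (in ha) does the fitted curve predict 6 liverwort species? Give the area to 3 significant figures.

z = ln(14/4) / ln(1720/46) = 1.2528 / 3.6214 = 0.3459
c = 4 / 46^0.3459 = 4 / 3.76 = 1.064
A = (6/1.064)^(1/0.3459) ⇒ ln A = ln(5.64)/0.3459 = 5.0007
A = e^5.0007 ≈ 148.5 ha

149 ha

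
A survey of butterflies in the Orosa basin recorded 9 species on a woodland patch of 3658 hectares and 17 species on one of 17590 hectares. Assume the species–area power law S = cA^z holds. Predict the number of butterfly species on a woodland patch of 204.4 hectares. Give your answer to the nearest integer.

z = ln(17/9) / ln(17590/3658) = 0.6360 / 1.5704 = 0.4050
c = 9 / 3658^0.4050 = 9 / 27.74 = 0.3245
S₃ = 0.3245 × 204.4^0.4050 = 0.3245 × 8.624 ≈ 2.798

3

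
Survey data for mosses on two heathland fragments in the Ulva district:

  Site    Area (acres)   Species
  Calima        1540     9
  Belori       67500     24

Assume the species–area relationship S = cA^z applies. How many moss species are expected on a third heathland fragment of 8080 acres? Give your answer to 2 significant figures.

14

z = ln(24/9) / ln(67500/1540) = 0.9808 / 3.7803 = 0.2595
c = 9 / 1540^0.2595 = 9 / 6.715 = 1.34
S₃ = 1.34 × 8080^0.2595 = 1.34 × 10.32 ≈ 13.84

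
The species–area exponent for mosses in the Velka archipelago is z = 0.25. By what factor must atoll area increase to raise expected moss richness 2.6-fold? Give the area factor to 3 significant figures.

(A₂/A₁)^0.25 = 2.6, so A₂/A₁ = 2.6^(1/0.25) = 2.6^4
ln(A₂/A₁) = ln 2.6 / 0.25 = 0.9555 / 0.25 = 3.8220
A₂/A₁ = e^3.8220 ≈ 45.7

45.7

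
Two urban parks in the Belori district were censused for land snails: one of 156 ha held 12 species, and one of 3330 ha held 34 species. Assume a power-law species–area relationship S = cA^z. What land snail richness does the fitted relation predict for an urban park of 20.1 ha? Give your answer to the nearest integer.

6

z = ln(34/12) / ln(3330/156) = 1.0415 / 3.0609 = 0.3402
c = 12 / 156^0.3402 = 12 / 5.574 = 2.153
S₃ = 2.153 × 20.1^0.3402 = 2.153 × 2.776 ≈ 5.976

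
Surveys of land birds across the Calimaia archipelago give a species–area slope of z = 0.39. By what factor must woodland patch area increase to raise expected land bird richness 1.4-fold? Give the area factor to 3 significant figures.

2.37

(A₂/A₁)^0.39 = 1.4, so A₂/A₁ = 1.4^(1/0.39) = 1.4^2.564
ln(A₂/A₁) = ln 1.4 / 0.39 = 0.3365 / 0.39 = 0.8627
A₂/A₁ = e^0.8627 ≈ 2.37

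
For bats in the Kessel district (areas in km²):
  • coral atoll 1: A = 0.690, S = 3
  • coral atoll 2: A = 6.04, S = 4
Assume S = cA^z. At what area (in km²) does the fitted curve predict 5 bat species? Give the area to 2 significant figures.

z = ln(4/3) / ln(6.04/0.69) = 0.2877 / 2.1695 = 0.1326
c = 3 / 0.69^0.1326 = 3 / 0.952 = 3.151
A = (5/3.151)^(1/0.1326) ⇒ ln A = ln(1.587)/0.1326 = 3.4812
A = e^3.4812 ≈ 32.5 km²

32 km²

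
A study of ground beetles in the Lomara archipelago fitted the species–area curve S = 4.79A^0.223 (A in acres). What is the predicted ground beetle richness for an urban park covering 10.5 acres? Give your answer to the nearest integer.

S = 4.79 × 10.5^0.223
ln S = ln 4.79 + 0.223 × ln 10.5 = 1.5665 + 0.223 × 2.3514 = 2.0909
S = e^2.0909 ≈ 8.092

8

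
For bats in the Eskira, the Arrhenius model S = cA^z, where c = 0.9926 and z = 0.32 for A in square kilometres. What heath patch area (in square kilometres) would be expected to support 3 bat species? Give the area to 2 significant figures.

3 = 0.9926 × A^0.32  ⇒  A^0.32 = 3/0.9926 = 3.022
ln A = ln(3.022) / 0.32 = 1.1060 / 0.32 = 3.4564
A = e^3.4564 ≈ 31.7 square kilometres

32 square kilometres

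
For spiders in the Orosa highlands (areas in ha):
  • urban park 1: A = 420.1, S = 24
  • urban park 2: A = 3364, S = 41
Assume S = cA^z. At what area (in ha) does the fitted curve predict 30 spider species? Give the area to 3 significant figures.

1000 ha

z = ln(41/24) / ln(3364/420.1) = 0.5355 / 2.0804 = 0.2574
c = 24 / 420.1^0.2574 = 24 / 4.735 = 5.069
A = (30/5.069)^(1/0.2574) ⇒ ln A = ln(5.918)/0.2574 = 6.9074
A = e^6.9074 ≈ 999.6 ha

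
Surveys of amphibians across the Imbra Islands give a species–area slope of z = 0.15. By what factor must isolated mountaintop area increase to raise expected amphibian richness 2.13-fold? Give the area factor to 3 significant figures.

155

(A₂/A₁)^0.15 = 2.13, so A₂/A₁ = 2.13^(1/0.15) = 2.13^6.667
ln(A₂/A₁) = ln 2.13 / 0.15 = 0.7561 / 0.15 = 5.0408
A₂/A₁ = e^5.0408 ≈ 154.6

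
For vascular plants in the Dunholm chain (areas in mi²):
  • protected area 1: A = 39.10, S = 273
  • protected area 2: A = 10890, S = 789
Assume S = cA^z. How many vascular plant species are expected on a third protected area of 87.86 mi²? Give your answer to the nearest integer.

z = ln(789/273) / ln(10890/39.1) = 1.0613 / 5.6295 = 0.1885
c = 273 / 39.1^0.1885 = 273 / 1.996 = 136.8
S₃ = 136.8 × 87.86^0.1885 = 136.8 × 2.325 ≈ 318

318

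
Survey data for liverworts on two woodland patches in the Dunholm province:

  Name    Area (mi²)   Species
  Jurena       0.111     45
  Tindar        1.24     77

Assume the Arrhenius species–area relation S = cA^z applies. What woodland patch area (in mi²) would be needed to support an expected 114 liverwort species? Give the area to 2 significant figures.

7.2 mi²

z = ln(77/45) / ln(1.24/0.111) = 0.5371 / 2.4133 = 0.2226
c = 45 / 0.111^0.2226 = 45 / 0.6131 = 73.4
A = (114/73.4)^(1/0.2226) ⇒ ln A = ln(1.553)/0.2226 = 1.9781
A = e^1.9781 ≈ 7.229 mi²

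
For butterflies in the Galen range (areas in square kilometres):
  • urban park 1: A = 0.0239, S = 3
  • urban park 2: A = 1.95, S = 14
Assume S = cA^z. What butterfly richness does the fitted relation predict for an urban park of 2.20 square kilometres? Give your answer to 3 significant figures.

z = ln(14/3) / ln(1.95/0.0239) = 1.5404 / 4.4017 = 0.3500
c = 3 / 0.0239^0.3500 = 3 / 0.2707 = 11.08
S₃ = 11.08 × 2.2^0.3500 = 11.08 × 1.318 ≈ 14.6

14.6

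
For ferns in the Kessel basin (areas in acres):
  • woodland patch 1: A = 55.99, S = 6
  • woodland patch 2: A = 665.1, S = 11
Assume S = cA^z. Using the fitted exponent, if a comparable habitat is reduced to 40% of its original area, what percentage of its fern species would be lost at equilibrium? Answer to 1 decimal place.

20.1%

z = ln(11/6) / ln(665.1/55.99) = 0.6061 / 2.4748 = 0.2449
S_new/S_old = (A_new/A_old)^z = 0.4^0.2449 = exp(0.2449 × -0.9163) = 0.799
Fraction lost = 1 − 0.799 = 0.201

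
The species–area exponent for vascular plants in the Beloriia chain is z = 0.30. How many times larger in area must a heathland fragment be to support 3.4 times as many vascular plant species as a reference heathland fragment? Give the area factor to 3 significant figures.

(A₂/A₁)^0.3 = 3.4, so A₂/A₁ = 3.4^(1/0.3) = 3.4^3.333
ln(A₂/A₁) = ln 3.4 / 0.3 = 1.2238 / 0.3 = 4.0793
A₂/A₁ = e^4.0793 ≈ 59.1

59.1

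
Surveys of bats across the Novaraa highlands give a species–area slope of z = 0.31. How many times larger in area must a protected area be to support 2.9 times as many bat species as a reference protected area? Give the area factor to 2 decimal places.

31.02

(A₂/A₁)^0.31 = 2.9, so A₂/A₁ = 2.9^(1/0.31) = 2.9^3.226
ln(A₂/A₁) = ln 2.9 / 0.31 = 1.0647 / 0.31 = 3.4346
A₂/A₁ = e^3.4346 ≈ 31.02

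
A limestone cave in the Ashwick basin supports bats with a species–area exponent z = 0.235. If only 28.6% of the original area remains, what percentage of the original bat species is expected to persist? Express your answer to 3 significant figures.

S_new/S_old = (A_new/A_old)^z = 0.286^0.235
= exp(0.235 × ln 0.286) = exp(0.235 × -1.2518) = exp(-0.2942) ≈ 0.7452

74.5%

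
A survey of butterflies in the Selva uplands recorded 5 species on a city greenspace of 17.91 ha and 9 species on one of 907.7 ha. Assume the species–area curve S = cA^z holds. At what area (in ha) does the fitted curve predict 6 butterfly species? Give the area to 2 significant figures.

z = ln(9/5) / ln(907.7/17.91) = 0.5878 / 3.9256 = 0.1497
c = 5 / 17.91^0.1497 = 5 / 1.54 = 3.246
A = (6/3.246)^(1/0.1497) ⇒ ln A = ln(1.848)/0.1497 = 4.1030
A = e^4.1030 ≈ 60.52 ha

61 ha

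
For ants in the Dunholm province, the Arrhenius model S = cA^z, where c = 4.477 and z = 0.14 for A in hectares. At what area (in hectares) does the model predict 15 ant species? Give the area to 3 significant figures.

15 = 4.477 × A^0.14  ⇒  A^0.14 = 15/4.477 = 3.35
ln A = ln(3.35) / 0.14 = 1.2091 / 0.14 = 8.6364
A = e^8.6364 ≈ 5633 hectares

5630 hectares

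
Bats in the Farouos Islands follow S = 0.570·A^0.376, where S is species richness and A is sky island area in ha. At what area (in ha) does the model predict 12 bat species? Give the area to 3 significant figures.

3310 ha

12 = 0.57 × A^0.376  ⇒  A^0.376 = 12/0.57 = 21.05
ln A = ln(21.05) / 0.376 = 3.0470 / 0.376 = 8.1038
A = e^8.1038 ≈ 3307 ha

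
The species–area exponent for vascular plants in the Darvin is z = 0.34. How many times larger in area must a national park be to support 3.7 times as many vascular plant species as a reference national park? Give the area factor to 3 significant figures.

(A₂/A₁)^0.34 = 3.7, so A₂/A₁ = 3.7^(1/0.34) = 3.7^2.941
ln(A₂/A₁) = ln 3.7 / 0.34 = 1.3083 / 0.34 = 3.8480
A₂/A₁ = e^3.8480 ≈ 46.9

46.9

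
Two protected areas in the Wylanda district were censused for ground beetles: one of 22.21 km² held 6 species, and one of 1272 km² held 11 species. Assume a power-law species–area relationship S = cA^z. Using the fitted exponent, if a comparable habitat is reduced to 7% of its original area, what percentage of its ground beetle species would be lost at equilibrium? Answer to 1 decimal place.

32.8%

z = ln(11/6) / ln(1272/22.21) = 0.6061 / 4.0478 = 0.1497
S_new/S_old = (A_new/A_old)^z = 0.07^0.1497 = exp(0.1497 × -2.6593) = 0.6715
Fraction lost = 1 − 0.6715 = 0.3285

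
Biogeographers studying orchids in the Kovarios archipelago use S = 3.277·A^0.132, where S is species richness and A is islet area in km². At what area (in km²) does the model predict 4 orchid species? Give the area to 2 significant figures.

4 = 3.277 × A^0.132  ⇒  A^0.132 = 4/3.277 = 1.221
ln A = ln(1.221) / 0.132 = 0.1994 / 0.132 = 1.5103
A = e^1.5103 ≈ 4.528 km²

4.5 km²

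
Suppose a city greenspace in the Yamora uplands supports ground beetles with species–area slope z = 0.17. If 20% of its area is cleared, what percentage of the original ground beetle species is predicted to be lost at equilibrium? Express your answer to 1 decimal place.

S_new/S_old = (A_new/A_old)^z = 0.8^0.17
= exp(0.17 × ln 0.8) = exp(0.17 × -0.2231) = exp(-0.0379) ≈ 0.9628
Fraction lost = 1 − 0.9628 = 0.03722

3.7%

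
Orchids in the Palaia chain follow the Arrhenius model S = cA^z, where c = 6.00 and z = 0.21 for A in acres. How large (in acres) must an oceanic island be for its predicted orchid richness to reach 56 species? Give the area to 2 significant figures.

42000 acres

56 = 6 × A^0.21  ⇒  A^0.21 = 56/6 = 9.333
ln A = ln(9.333) / 0.21 = 2.2336 / 0.21 = 10.6362
A = e^10.6362 ≈ 41612 acres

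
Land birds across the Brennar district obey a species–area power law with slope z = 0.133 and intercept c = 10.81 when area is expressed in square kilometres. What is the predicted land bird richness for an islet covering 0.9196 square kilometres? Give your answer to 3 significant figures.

10.7

S = 10.81 × 0.9196^0.133
ln S = ln 10.81 + 0.133 × ln 0.9196 = 2.3805 + 0.133 × -0.0838 = 2.3693
S = e^2.3693 ≈ 10.69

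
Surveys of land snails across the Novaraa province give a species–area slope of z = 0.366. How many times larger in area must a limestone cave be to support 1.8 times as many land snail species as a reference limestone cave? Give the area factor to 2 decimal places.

(A₂/A₁)^0.366 = 1.8, so A₂/A₁ = 1.8^(1/0.366) = 1.8^2.732
ln(A₂/A₁) = ln 1.8 / 0.366 = 0.5878 / 0.366 = 1.6060
A₂/A₁ = e^1.6060 ≈ 4.983

4.98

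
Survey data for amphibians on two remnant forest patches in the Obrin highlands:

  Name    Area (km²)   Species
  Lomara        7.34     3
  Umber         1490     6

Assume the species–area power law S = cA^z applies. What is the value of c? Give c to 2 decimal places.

z = ln(S₂/S₁) / ln(A₂/A₁) = ln(6/3) / ln(1490/7.34) = 0.6931 / 5.3132 = 0.1305
c = S₁ / A₁^z = 3 / 7.34^0.1305 = 3 / 1.297 = 2.313

2.31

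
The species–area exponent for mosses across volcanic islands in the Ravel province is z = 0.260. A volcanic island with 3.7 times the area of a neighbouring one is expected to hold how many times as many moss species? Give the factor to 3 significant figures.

S₂/S₁ = (A₂/A₁)^z = 3.7^0.26
ln(S₂/S₁) = 0.26 × ln 3.7 = 0.26 × 1.3083 = 0.3402
S₂/S₁ = e^0.3402 ≈ 1.405

1.41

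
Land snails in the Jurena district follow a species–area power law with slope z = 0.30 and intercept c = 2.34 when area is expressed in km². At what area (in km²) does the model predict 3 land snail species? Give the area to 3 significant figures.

2.29 km²

3 = 2.34 × A^0.3  ⇒  A^0.3 = 3/2.34 = 1.282
ln A = ln(1.282) / 0.3 = 0.2485 / 0.3 = 0.8282
A = e^0.8282 ≈ 2.289 km²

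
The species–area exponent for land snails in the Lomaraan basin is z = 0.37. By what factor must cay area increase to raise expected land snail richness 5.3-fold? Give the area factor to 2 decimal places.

90.68

(A₂/A₁)^0.37 = 5.3, so A₂/A₁ = 5.3^(1/0.37) = 5.3^2.703
ln(A₂/A₁) = ln 5.3 / 0.37 = 1.6677 / 0.37 = 4.5073
A₂/A₁ = e^4.5073 ≈ 90.68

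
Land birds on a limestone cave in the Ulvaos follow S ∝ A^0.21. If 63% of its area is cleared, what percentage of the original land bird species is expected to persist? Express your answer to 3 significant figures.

S_new/S_old = (A_new/A_old)^z = 0.37^0.21
= exp(0.21 × ln 0.37) = exp(0.21 × -0.9943) = exp(-0.2088) ≈ 0.8116

81.2%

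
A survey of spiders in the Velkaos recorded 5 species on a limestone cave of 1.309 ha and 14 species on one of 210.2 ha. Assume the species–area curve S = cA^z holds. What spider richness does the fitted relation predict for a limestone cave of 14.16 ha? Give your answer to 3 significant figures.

z = ln(14/5) / ln(210.2/1.309) = 1.0296 / 5.0788 = 0.2027
c = 5 / 1.309^0.2027 = 5 / 1.056 = 4.734
S₃ = 4.734 × 14.16^0.2027 = 4.734 × 1.711 ≈ 8.102

8.10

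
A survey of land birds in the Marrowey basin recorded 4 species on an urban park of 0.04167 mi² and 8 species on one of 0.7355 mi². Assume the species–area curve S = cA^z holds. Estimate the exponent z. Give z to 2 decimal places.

Taking logs: ln S = ln c + z ln A, so z = (ln S₂ − ln S₁)/(ln A₂ − ln A₁).
z = ln(8/4) / ln(0.7355/0.04167) = ln(2) / ln(17.65) = 0.6931 / 2.8708 = 0.2414

0.24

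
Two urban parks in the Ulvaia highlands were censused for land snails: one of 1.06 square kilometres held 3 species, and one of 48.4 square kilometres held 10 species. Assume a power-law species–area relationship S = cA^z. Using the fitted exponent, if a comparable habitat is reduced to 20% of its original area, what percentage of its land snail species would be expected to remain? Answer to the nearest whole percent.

60%

z = ln(10/3) / ln(48.4/1.06) = 1.2040 / 3.8212 = 0.3151
S_new/S_old = (A_new/A_old)^z = 0.2^0.3151 = exp(0.3151 × -1.6094) = 0.6022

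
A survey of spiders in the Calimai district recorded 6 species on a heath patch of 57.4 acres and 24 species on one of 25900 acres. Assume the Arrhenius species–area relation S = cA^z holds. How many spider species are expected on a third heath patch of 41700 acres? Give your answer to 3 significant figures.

26.7

z = ln(24/6) / ln(25900/57.4) = 1.3863 / 6.1120 = 0.2268
c = 6 / 57.4^0.2268 = 6 / 2.506 = 2.394
S₃ = 2.394 × 41700^0.2268 = 2.394 × 11.17 ≈ 26.74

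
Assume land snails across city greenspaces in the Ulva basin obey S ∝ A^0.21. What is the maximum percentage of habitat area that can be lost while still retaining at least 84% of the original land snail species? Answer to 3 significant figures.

56.4%

Need (A_new/A_old)^0.21 = 0.84, so A_new/A_old = 0.84^(1/0.21) = 0.84^4.762
ln(A_new/A_old) = ln 0.84 / 0.21 = -0.1744 / 0.21 = -0.8303
A_new/A_old = e^-0.8303 ≈ 0.4359
Fraction that can be lost = 1 − 0.4359 = 0.5641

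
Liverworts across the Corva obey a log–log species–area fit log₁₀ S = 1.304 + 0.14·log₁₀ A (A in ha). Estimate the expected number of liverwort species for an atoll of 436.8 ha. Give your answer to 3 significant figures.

S = 20.14 × 436.8^0.14
ln S = ln 20.14 + 0.14 × ln 436.8 = 3.0026 + 0.14 × 6.0795 = 3.8537
S = e^3.8537 ≈ 47.17

47.2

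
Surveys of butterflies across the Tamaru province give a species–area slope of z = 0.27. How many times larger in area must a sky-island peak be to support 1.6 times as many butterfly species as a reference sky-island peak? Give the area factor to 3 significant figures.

5.70

(A₂/A₁)^0.27 = 1.6, so A₂/A₁ = 1.6^(1/0.27) = 1.6^3.704
ln(A₂/A₁) = ln 1.6 / 0.27 = 0.4700 / 0.27 = 1.7408
A₂/A₁ = e^1.7408 ≈ 5.702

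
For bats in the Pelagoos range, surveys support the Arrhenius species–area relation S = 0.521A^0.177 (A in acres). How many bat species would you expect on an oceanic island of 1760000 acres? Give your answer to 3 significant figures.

6.64

S = 0.521 × 1760000^0.177
ln S = ln 0.521 + 0.177 × ln 1760000 = -0.6520 + 0.177 × 14.3808 = 1.8934
S = e^1.8934 ≈ 6.642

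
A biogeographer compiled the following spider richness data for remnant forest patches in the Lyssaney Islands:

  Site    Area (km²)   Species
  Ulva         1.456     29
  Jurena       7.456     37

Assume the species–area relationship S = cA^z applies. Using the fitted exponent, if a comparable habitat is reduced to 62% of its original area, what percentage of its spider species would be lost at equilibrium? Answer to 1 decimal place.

z = ln(37/29) / ln(7.456/1.456) = 0.2436 / 1.6333 = 0.1492
S_new/S_old = (A_new/A_old)^z = 0.62^0.1492 = exp(0.1492 × -0.4780) = 0.9312
Fraction lost = 1 − 0.9312 = 0.06882

6.9%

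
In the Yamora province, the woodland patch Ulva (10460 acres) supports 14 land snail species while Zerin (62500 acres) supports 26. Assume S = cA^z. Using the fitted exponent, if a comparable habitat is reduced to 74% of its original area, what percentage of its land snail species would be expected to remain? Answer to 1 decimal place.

90.1%

z = ln(26/14) / ln(62500/10460) = 0.6190 / 1.7876 = 0.3463
S_new/S_old = (A_new/A_old)^z = 0.74^0.3463 = exp(0.3463 × -0.3011) = 0.901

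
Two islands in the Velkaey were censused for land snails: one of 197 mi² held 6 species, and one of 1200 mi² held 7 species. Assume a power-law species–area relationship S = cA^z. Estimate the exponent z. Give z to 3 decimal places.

0.085

Taking logs: ln S = ln c + z ln A, so z = (ln S₂ − ln S₁)/(ln A₂ − ln A₁).
z = ln(7/6) / ln(1200/197) = ln(1.167) / ln(6.091) = 0.1542 / 1.8069 = 0.0853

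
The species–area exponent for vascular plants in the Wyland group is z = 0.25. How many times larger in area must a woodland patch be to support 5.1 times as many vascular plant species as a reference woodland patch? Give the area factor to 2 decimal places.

(A₂/A₁)^0.25 = 5.1, so A₂/A₁ = 5.1^(1/0.25) = 5.1^4
ln(A₂/A₁) = ln 5.1 / 0.25 = 1.6292 / 0.25 = 6.5170
A₂/A₁ = e^6.5170 ≈ 676.5

676.52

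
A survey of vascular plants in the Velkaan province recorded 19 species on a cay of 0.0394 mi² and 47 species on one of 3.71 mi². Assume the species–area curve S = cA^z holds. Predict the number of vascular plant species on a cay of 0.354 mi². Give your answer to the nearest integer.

z = ln(47/19) / ln(3.71/0.0394) = 0.9057 / 4.5450 = 0.1993
c = 19 / 0.0394^0.1993 = 19 / 0.5249 = 36.19
S₃ = 36.19 × 0.354^0.1993 = 36.19 × 0.8131 ≈ 29.43

29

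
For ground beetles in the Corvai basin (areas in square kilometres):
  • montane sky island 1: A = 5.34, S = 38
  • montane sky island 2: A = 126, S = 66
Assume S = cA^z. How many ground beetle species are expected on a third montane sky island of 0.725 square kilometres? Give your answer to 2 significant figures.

z = ln(66/38) / ln(126/5.34) = 0.5521 / 3.1611 = 0.1746
c = 38 / 5.34^0.1746 = 38 / 1.34 = 28.36
S₃ = 28.36 × 0.725^0.1746 = 28.36 × 0.9454 ≈ 26.81

27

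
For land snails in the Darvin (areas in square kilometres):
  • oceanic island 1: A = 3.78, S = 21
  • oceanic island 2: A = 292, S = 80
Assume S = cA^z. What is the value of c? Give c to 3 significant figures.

z = ln(S₂/S₁) / ln(A₂/A₁) = ln(80/21) / ln(292/3.78) = 1.3375 / 4.3470 = 0.3077
c = S₁ / A₁^z = 21 / 3.78^0.3077 = 21 / 1.506 = 13.95

13.9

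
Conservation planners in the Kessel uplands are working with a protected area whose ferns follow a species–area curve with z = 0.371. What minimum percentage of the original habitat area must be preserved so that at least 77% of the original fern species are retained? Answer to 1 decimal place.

49.4%

Need (A_new/A_old)^0.371 = 0.77, so A_new/A_old = 0.77^(1/0.371) = 0.77^2.695
ln(A_new/A_old) = ln 0.77 / 0.371 = -0.2614 / 0.371 = -0.7045
A_new/A_old = e^-0.7045 ≈ 0.4944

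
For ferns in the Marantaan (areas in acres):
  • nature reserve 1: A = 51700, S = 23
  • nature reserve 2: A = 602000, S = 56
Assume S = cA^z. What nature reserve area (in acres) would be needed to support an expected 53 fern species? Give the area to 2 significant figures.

520000 acres

z = ln(56/23) / ln(602000/51700) = 0.8899 / 2.4548 = 0.3625
c = 23 / 51700^0.3625 = 23 / 51.12 = 0.4499
A = (53/0.4499)^(1/0.3625) ⇒ ln A = ln(117.8)/0.3625 = 13.1561
A = e^13.1561 ≈ 517168 acres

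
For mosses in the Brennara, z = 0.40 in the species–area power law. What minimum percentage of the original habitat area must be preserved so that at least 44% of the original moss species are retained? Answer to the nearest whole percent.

13%

Need (A_new/A_old)^0.4 = 0.44, so A_new/A_old = 0.44^(1/0.4) = 0.44^2.5
ln(A_new/A_old) = ln 0.44 / 0.4 = -0.8210 / 0.4 = -2.0525
A_new/A_old = e^-2.0525 ≈ 0.1284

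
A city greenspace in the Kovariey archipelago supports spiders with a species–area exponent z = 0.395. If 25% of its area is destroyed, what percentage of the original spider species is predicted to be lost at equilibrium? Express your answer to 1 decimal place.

S_new/S_old = (A_new/A_old)^z = 0.75^0.395
= exp(0.395 × ln 0.75) = exp(0.395 × -0.2877) = exp(-0.1136) ≈ 0.8926
Fraction lost = 1 − 0.8926 = 0.1074

10.7%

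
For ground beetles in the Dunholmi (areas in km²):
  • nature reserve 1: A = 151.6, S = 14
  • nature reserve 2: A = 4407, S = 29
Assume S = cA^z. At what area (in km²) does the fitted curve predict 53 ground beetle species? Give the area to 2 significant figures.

z = ln(29/14) / ln(4407/151.6) = 0.7282 / 3.3697 = 0.2161
c = 14 / 151.6^0.2161 = 14 / 2.96 = 4.73
A = (53/4.73)^(1/0.2161) ⇒ ln A = ln(11.21)/0.2161 = 11.1811
A = e^11.1811 ≈ 71764 km²

72000 km²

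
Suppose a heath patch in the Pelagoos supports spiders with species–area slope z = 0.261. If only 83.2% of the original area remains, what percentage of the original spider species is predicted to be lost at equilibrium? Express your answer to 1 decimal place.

S_new/S_old = (A_new/A_old)^z = 0.832^0.261
= exp(0.261 × ln 0.832) = exp(0.261 × -0.1839) = exp(-0.0480) ≈ 0.9531
Fraction lost = 1 − 0.9531 = 0.04687

4.7%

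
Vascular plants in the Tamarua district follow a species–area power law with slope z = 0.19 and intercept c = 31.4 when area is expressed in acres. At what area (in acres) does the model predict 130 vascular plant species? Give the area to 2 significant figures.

1800 acres

130 = 31.4 × A^0.19  ⇒  A^0.19 = 130/31.4 = 4.14
ln A = ln(4.14) / 0.19 = 1.4207 / 0.19 = 7.4775
A = e^7.4775 ≈ 1768 acres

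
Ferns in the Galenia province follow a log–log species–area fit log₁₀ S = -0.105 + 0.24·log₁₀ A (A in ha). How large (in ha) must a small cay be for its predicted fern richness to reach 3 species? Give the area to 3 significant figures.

3 = 0.7852 × A^0.24  ⇒  A^0.24 = 3/0.7852 = 3.821
ln A = ln(3.821) / 0.24 = 1.3404 / 0.24 = 5.5849
A = e^5.5849 ≈ 266.4 ha

266 ha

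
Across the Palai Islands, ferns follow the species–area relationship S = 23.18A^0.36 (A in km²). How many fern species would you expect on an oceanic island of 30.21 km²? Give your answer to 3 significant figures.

S = 23.18 × 30.21^0.36
ln S = ln 23.18 + 0.36 × ln 30.21 = 3.1433 + 0.36 × 3.4082 = 4.3702
S = e^4.3702 ≈ 79.06

79.1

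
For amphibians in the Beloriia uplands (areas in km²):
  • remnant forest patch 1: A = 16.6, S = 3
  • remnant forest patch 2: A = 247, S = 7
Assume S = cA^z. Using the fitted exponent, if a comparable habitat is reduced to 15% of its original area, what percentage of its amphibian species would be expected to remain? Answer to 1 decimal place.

55.1%

z = ln(7/3) / ln(247/16.6) = 0.8473 / 2.7000 = 0.3138
S_new/S_old = (A_new/A_old)^z = 0.15^0.3138 = exp(0.3138 × -1.8971) = 0.5514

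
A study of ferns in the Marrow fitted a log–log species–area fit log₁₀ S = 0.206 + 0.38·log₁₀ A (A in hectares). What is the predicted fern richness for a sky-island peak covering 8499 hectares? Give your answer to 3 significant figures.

S = 1.607 × 8499^0.38 = 1.607 × 31.13 ≈ 50.02

50.0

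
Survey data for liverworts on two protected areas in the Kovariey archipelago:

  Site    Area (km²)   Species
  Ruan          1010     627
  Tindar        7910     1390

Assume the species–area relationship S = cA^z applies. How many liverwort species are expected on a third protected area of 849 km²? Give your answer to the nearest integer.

z = ln(1390/627) / ln(7910/1010) = 0.7961 / 2.0582 = 0.3868
c = 627 / 1010^0.3868 = 627 / 14.52 = 43.17
S₃ = 43.17 × 849^0.3868 = 43.17 × 13.58 ≈ 586.3

586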